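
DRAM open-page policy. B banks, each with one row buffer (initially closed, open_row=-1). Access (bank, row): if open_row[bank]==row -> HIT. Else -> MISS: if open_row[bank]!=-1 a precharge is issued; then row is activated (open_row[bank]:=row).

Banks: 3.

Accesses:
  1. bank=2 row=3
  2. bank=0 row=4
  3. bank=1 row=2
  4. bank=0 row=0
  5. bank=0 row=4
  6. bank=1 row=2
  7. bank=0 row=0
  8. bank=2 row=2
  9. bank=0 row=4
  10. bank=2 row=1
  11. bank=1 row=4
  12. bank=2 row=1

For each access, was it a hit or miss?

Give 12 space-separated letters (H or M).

Acc 1: bank2 row3 -> MISS (open row3); precharges=0
Acc 2: bank0 row4 -> MISS (open row4); precharges=0
Acc 3: bank1 row2 -> MISS (open row2); precharges=0
Acc 4: bank0 row0 -> MISS (open row0); precharges=1
Acc 5: bank0 row4 -> MISS (open row4); precharges=2
Acc 6: bank1 row2 -> HIT
Acc 7: bank0 row0 -> MISS (open row0); precharges=3
Acc 8: bank2 row2 -> MISS (open row2); precharges=4
Acc 9: bank0 row4 -> MISS (open row4); precharges=5
Acc 10: bank2 row1 -> MISS (open row1); precharges=6
Acc 11: bank1 row4 -> MISS (open row4); precharges=7
Acc 12: bank2 row1 -> HIT

Answer: M M M M M H M M M M M H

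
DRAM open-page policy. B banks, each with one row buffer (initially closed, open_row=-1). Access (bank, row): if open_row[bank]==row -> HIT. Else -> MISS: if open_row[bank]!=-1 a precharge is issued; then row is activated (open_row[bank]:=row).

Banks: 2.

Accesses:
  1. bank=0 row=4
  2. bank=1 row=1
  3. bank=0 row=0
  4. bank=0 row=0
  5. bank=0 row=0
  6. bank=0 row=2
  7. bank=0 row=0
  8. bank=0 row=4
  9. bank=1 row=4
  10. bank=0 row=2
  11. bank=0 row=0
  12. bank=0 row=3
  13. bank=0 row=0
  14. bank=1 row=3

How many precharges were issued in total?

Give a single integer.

Answer: 10

Derivation:
Acc 1: bank0 row4 -> MISS (open row4); precharges=0
Acc 2: bank1 row1 -> MISS (open row1); precharges=0
Acc 3: bank0 row0 -> MISS (open row0); precharges=1
Acc 4: bank0 row0 -> HIT
Acc 5: bank0 row0 -> HIT
Acc 6: bank0 row2 -> MISS (open row2); precharges=2
Acc 7: bank0 row0 -> MISS (open row0); precharges=3
Acc 8: bank0 row4 -> MISS (open row4); precharges=4
Acc 9: bank1 row4 -> MISS (open row4); precharges=5
Acc 10: bank0 row2 -> MISS (open row2); precharges=6
Acc 11: bank0 row0 -> MISS (open row0); precharges=7
Acc 12: bank0 row3 -> MISS (open row3); precharges=8
Acc 13: bank0 row0 -> MISS (open row0); precharges=9
Acc 14: bank1 row3 -> MISS (open row3); precharges=10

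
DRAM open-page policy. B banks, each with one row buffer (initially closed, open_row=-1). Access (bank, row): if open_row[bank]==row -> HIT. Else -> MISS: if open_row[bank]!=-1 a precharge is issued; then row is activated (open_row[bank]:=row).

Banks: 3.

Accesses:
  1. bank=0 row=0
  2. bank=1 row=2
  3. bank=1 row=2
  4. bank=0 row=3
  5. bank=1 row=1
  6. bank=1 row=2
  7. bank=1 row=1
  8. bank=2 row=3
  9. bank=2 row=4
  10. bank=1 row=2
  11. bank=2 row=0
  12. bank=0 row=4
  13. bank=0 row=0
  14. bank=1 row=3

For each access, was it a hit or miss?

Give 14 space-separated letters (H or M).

Acc 1: bank0 row0 -> MISS (open row0); precharges=0
Acc 2: bank1 row2 -> MISS (open row2); precharges=0
Acc 3: bank1 row2 -> HIT
Acc 4: bank0 row3 -> MISS (open row3); precharges=1
Acc 5: bank1 row1 -> MISS (open row1); precharges=2
Acc 6: bank1 row2 -> MISS (open row2); precharges=3
Acc 7: bank1 row1 -> MISS (open row1); precharges=4
Acc 8: bank2 row3 -> MISS (open row3); precharges=4
Acc 9: bank2 row4 -> MISS (open row4); precharges=5
Acc 10: bank1 row2 -> MISS (open row2); precharges=6
Acc 11: bank2 row0 -> MISS (open row0); precharges=7
Acc 12: bank0 row4 -> MISS (open row4); precharges=8
Acc 13: bank0 row0 -> MISS (open row0); precharges=9
Acc 14: bank1 row3 -> MISS (open row3); precharges=10

Answer: M M H M M M M M M M M M M M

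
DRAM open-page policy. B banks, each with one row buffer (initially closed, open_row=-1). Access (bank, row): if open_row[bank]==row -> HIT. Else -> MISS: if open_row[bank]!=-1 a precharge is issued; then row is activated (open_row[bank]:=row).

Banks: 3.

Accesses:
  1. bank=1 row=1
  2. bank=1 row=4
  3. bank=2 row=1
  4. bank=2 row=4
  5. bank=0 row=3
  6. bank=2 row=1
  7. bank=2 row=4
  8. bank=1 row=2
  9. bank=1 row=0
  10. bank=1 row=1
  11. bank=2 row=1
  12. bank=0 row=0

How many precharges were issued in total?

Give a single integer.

Answer: 9

Derivation:
Acc 1: bank1 row1 -> MISS (open row1); precharges=0
Acc 2: bank1 row4 -> MISS (open row4); precharges=1
Acc 3: bank2 row1 -> MISS (open row1); precharges=1
Acc 4: bank2 row4 -> MISS (open row4); precharges=2
Acc 5: bank0 row3 -> MISS (open row3); precharges=2
Acc 6: bank2 row1 -> MISS (open row1); precharges=3
Acc 7: bank2 row4 -> MISS (open row4); precharges=4
Acc 8: bank1 row2 -> MISS (open row2); precharges=5
Acc 9: bank1 row0 -> MISS (open row0); precharges=6
Acc 10: bank1 row1 -> MISS (open row1); precharges=7
Acc 11: bank2 row1 -> MISS (open row1); precharges=8
Acc 12: bank0 row0 -> MISS (open row0); precharges=9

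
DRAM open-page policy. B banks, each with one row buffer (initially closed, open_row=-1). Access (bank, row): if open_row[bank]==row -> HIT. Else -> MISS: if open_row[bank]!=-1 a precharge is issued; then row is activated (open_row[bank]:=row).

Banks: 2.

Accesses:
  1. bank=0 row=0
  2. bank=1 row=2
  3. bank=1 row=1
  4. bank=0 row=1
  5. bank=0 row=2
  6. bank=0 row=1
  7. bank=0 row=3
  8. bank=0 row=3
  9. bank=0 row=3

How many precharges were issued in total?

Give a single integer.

Acc 1: bank0 row0 -> MISS (open row0); precharges=0
Acc 2: bank1 row2 -> MISS (open row2); precharges=0
Acc 3: bank1 row1 -> MISS (open row1); precharges=1
Acc 4: bank0 row1 -> MISS (open row1); precharges=2
Acc 5: bank0 row2 -> MISS (open row2); precharges=3
Acc 6: bank0 row1 -> MISS (open row1); precharges=4
Acc 7: bank0 row3 -> MISS (open row3); precharges=5
Acc 8: bank0 row3 -> HIT
Acc 9: bank0 row3 -> HIT

Answer: 5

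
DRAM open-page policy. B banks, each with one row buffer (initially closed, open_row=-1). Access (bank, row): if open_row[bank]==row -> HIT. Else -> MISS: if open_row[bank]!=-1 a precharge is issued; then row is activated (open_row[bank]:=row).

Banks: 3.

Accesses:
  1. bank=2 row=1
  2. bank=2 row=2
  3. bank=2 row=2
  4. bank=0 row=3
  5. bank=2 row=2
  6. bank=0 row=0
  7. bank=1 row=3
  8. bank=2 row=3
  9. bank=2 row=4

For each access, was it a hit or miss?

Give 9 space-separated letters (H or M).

Acc 1: bank2 row1 -> MISS (open row1); precharges=0
Acc 2: bank2 row2 -> MISS (open row2); precharges=1
Acc 3: bank2 row2 -> HIT
Acc 4: bank0 row3 -> MISS (open row3); precharges=1
Acc 5: bank2 row2 -> HIT
Acc 6: bank0 row0 -> MISS (open row0); precharges=2
Acc 7: bank1 row3 -> MISS (open row3); precharges=2
Acc 8: bank2 row3 -> MISS (open row3); precharges=3
Acc 9: bank2 row4 -> MISS (open row4); precharges=4

Answer: M M H M H M M M M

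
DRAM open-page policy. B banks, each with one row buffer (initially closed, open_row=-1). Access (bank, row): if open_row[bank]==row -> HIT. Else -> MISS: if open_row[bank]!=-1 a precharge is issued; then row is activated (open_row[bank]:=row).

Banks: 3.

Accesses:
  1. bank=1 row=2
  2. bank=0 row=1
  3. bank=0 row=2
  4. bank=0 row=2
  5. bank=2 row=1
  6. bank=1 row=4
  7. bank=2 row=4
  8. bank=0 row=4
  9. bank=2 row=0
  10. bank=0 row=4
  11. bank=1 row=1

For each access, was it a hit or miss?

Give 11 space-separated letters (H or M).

Answer: M M M H M M M M M H M

Derivation:
Acc 1: bank1 row2 -> MISS (open row2); precharges=0
Acc 2: bank0 row1 -> MISS (open row1); precharges=0
Acc 3: bank0 row2 -> MISS (open row2); precharges=1
Acc 4: bank0 row2 -> HIT
Acc 5: bank2 row1 -> MISS (open row1); precharges=1
Acc 6: bank1 row4 -> MISS (open row4); precharges=2
Acc 7: bank2 row4 -> MISS (open row4); precharges=3
Acc 8: bank0 row4 -> MISS (open row4); precharges=4
Acc 9: bank2 row0 -> MISS (open row0); precharges=5
Acc 10: bank0 row4 -> HIT
Acc 11: bank1 row1 -> MISS (open row1); precharges=6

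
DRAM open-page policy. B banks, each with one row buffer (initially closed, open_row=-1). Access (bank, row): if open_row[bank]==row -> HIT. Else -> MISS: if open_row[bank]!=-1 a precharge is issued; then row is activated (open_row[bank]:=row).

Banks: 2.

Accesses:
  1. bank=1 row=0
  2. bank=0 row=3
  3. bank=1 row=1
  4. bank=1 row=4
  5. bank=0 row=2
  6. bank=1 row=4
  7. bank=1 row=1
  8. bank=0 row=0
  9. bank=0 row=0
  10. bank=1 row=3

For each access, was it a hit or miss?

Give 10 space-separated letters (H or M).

Answer: M M M M M H M M H M

Derivation:
Acc 1: bank1 row0 -> MISS (open row0); precharges=0
Acc 2: bank0 row3 -> MISS (open row3); precharges=0
Acc 3: bank1 row1 -> MISS (open row1); precharges=1
Acc 4: bank1 row4 -> MISS (open row4); precharges=2
Acc 5: bank0 row2 -> MISS (open row2); precharges=3
Acc 6: bank1 row4 -> HIT
Acc 7: bank1 row1 -> MISS (open row1); precharges=4
Acc 8: bank0 row0 -> MISS (open row0); precharges=5
Acc 9: bank0 row0 -> HIT
Acc 10: bank1 row3 -> MISS (open row3); precharges=6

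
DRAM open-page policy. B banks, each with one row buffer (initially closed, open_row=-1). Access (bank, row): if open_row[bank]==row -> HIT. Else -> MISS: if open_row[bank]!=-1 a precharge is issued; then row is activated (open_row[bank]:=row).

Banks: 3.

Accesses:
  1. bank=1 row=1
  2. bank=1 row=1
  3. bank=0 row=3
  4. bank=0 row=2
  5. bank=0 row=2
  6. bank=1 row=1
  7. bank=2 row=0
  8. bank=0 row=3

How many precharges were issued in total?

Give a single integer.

Acc 1: bank1 row1 -> MISS (open row1); precharges=0
Acc 2: bank1 row1 -> HIT
Acc 3: bank0 row3 -> MISS (open row3); precharges=0
Acc 4: bank0 row2 -> MISS (open row2); precharges=1
Acc 5: bank0 row2 -> HIT
Acc 6: bank1 row1 -> HIT
Acc 7: bank2 row0 -> MISS (open row0); precharges=1
Acc 8: bank0 row3 -> MISS (open row3); precharges=2

Answer: 2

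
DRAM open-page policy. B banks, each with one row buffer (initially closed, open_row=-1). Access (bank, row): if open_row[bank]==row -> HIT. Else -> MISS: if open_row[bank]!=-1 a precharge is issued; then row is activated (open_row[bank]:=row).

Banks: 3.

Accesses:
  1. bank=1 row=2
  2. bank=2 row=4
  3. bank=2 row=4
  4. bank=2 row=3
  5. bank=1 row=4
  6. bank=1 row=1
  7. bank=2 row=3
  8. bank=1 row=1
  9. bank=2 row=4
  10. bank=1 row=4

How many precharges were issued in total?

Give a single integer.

Answer: 5

Derivation:
Acc 1: bank1 row2 -> MISS (open row2); precharges=0
Acc 2: bank2 row4 -> MISS (open row4); precharges=0
Acc 3: bank2 row4 -> HIT
Acc 4: bank2 row3 -> MISS (open row3); precharges=1
Acc 5: bank1 row4 -> MISS (open row4); precharges=2
Acc 6: bank1 row1 -> MISS (open row1); precharges=3
Acc 7: bank2 row3 -> HIT
Acc 8: bank1 row1 -> HIT
Acc 9: bank2 row4 -> MISS (open row4); precharges=4
Acc 10: bank1 row4 -> MISS (open row4); precharges=5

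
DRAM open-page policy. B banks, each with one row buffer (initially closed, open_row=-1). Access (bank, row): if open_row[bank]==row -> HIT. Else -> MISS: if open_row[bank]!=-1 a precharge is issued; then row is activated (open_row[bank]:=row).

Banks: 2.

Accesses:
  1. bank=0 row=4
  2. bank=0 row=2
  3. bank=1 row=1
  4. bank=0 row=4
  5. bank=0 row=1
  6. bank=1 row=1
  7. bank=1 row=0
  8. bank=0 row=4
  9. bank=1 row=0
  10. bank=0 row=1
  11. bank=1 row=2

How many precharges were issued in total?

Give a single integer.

Acc 1: bank0 row4 -> MISS (open row4); precharges=0
Acc 2: bank0 row2 -> MISS (open row2); precharges=1
Acc 3: bank1 row1 -> MISS (open row1); precharges=1
Acc 4: bank0 row4 -> MISS (open row4); precharges=2
Acc 5: bank0 row1 -> MISS (open row1); precharges=3
Acc 6: bank1 row1 -> HIT
Acc 7: bank1 row0 -> MISS (open row0); precharges=4
Acc 8: bank0 row4 -> MISS (open row4); precharges=5
Acc 9: bank1 row0 -> HIT
Acc 10: bank0 row1 -> MISS (open row1); precharges=6
Acc 11: bank1 row2 -> MISS (open row2); precharges=7

Answer: 7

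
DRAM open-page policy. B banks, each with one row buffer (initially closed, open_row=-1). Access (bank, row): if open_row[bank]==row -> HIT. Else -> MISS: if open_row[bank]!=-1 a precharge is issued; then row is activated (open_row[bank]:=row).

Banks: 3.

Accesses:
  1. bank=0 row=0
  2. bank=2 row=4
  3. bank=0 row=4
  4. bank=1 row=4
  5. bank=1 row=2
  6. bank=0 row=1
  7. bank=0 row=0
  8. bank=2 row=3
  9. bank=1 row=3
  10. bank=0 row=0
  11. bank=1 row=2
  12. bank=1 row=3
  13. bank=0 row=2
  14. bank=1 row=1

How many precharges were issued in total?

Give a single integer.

Answer: 10

Derivation:
Acc 1: bank0 row0 -> MISS (open row0); precharges=0
Acc 2: bank2 row4 -> MISS (open row4); precharges=0
Acc 3: bank0 row4 -> MISS (open row4); precharges=1
Acc 4: bank1 row4 -> MISS (open row4); precharges=1
Acc 5: bank1 row2 -> MISS (open row2); precharges=2
Acc 6: bank0 row1 -> MISS (open row1); precharges=3
Acc 7: bank0 row0 -> MISS (open row0); precharges=4
Acc 8: bank2 row3 -> MISS (open row3); precharges=5
Acc 9: bank1 row3 -> MISS (open row3); precharges=6
Acc 10: bank0 row0 -> HIT
Acc 11: bank1 row2 -> MISS (open row2); precharges=7
Acc 12: bank1 row3 -> MISS (open row3); precharges=8
Acc 13: bank0 row2 -> MISS (open row2); precharges=9
Acc 14: bank1 row1 -> MISS (open row1); precharges=10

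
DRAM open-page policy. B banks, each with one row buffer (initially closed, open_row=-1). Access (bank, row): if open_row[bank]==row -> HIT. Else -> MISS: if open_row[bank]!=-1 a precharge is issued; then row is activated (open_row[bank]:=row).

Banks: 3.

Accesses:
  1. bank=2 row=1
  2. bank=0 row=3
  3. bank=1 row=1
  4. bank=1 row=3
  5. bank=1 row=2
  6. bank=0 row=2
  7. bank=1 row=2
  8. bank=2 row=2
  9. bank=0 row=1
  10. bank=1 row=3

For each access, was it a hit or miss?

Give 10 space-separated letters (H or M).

Acc 1: bank2 row1 -> MISS (open row1); precharges=0
Acc 2: bank0 row3 -> MISS (open row3); precharges=0
Acc 3: bank1 row1 -> MISS (open row1); precharges=0
Acc 4: bank1 row3 -> MISS (open row3); precharges=1
Acc 5: bank1 row2 -> MISS (open row2); precharges=2
Acc 6: bank0 row2 -> MISS (open row2); precharges=3
Acc 7: bank1 row2 -> HIT
Acc 8: bank2 row2 -> MISS (open row2); precharges=4
Acc 9: bank0 row1 -> MISS (open row1); precharges=5
Acc 10: bank1 row3 -> MISS (open row3); precharges=6

Answer: M M M M M M H M M M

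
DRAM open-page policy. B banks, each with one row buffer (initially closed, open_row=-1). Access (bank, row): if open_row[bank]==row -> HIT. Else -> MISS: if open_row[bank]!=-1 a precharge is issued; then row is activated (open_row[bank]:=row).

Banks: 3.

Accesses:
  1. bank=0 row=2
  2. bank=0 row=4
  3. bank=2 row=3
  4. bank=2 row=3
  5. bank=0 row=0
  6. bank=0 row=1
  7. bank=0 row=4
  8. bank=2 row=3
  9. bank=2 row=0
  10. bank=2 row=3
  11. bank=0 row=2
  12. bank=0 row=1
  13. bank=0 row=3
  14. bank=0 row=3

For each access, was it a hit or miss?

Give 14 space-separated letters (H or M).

Answer: M M M H M M M H M M M M M H

Derivation:
Acc 1: bank0 row2 -> MISS (open row2); precharges=0
Acc 2: bank0 row4 -> MISS (open row4); precharges=1
Acc 3: bank2 row3 -> MISS (open row3); precharges=1
Acc 4: bank2 row3 -> HIT
Acc 5: bank0 row0 -> MISS (open row0); precharges=2
Acc 6: bank0 row1 -> MISS (open row1); precharges=3
Acc 7: bank0 row4 -> MISS (open row4); precharges=4
Acc 8: bank2 row3 -> HIT
Acc 9: bank2 row0 -> MISS (open row0); precharges=5
Acc 10: bank2 row3 -> MISS (open row3); precharges=6
Acc 11: bank0 row2 -> MISS (open row2); precharges=7
Acc 12: bank0 row1 -> MISS (open row1); precharges=8
Acc 13: bank0 row3 -> MISS (open row3); precharges=9
Acc 14: bank0 row3 -> HIT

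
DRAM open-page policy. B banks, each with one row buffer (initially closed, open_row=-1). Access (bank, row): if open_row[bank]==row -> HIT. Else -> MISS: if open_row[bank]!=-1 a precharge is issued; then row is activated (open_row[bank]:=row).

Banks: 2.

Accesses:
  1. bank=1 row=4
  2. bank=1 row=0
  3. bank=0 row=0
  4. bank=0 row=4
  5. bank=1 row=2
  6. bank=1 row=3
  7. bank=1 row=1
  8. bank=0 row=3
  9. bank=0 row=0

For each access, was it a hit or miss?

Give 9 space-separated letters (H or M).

Answer: M M M M M M M M M

Derivation:
Acc 1: bank1 row4 -> MISS (open row4); precharges=0
Acc 2: bank1 row0 -> MISS (open row0); precharges=1
Acc 3: bank0 row0 -> MISS (open row0); precharges=1
Acc 4: bank0 row4 -> MISS (open row4); precharges=2
Acc 5: bank1 row2 -> MISS (open row2); precharges=3
Acc 6: bank1 row3 -> MISS (open row3); precharges=4
Acc 7: bank1 row1 -> MISS (open row1); precharges=5
Acc 8: bank0 row3 -> MISS (open row3); precharges=6
Acc 9: bank0 row0 -> MISS (open row0); precharges=7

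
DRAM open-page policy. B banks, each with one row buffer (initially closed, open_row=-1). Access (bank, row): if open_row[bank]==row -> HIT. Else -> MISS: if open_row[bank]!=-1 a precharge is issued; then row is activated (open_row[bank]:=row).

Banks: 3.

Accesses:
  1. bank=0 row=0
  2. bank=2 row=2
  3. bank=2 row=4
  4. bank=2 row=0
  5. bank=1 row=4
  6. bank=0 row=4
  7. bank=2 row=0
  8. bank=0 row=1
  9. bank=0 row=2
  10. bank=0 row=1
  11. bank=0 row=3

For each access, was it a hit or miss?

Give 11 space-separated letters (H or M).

Acc 1: bank0 row0 -> MISS (open row0); precharges=0
Acc 2: bank2 row2 -> MISS (open row2); precharges=0
Acc 3: bank2 row4 -> MISS (open row4); precharges=1
Acc 4: bank2 row0 -> MISS (open row0); precharges=2
Acc 5: bank1 row4 -> MISS (open row4); precharges=2
Acc 6: bank0 row4 -> MISS (open row4); precharges=3
Acc 7: bank2 row0 -> HIT
Acc 8: bank0 row1 -> MISS (open row1); precharges=4
Acc 9: bank0 row2 -> MISS (open row2); precharges=5
Acc 10: bank0 row1 -> MISS (open row1); precharges=6
Acc 11: bank0 row3 -> MISS (open row3); precharges=7

Answer: M M M M M M H M M M M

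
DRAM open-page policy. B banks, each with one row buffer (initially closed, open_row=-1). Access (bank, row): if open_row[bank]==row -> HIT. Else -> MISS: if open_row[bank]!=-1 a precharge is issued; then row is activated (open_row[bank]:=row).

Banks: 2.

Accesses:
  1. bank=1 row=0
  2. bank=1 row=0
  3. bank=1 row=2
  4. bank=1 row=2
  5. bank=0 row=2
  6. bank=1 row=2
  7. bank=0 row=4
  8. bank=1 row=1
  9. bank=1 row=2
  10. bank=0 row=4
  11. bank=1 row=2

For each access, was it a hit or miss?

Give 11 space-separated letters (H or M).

Acc 1: bank1 row0 -> MISS (open row0); precharges=0
Acc 2: bank1 row0 -> HIT
Acc 3: bank1 row2 -> MISS (open row2); precharges=1
Acc 4: bank1 row2 -> HIT
Acc 5: bank0 row2 -> MISS (open row2); precharges=1
Acc 6: bank1 row2 -> HIT
Acc 7: bank0 row4 -> MISS (open row4); precharges=2
Acc 8: bank1 row1 -> MISS (open row1); precharges=3
Acc 9: bank1 row2 -> MISS (open row2); precharges=4
Acc 10: bank0 row4 -> HIT
Acc 11: bank1 row2 -> HIT

Answer: M H M H M H M M M H H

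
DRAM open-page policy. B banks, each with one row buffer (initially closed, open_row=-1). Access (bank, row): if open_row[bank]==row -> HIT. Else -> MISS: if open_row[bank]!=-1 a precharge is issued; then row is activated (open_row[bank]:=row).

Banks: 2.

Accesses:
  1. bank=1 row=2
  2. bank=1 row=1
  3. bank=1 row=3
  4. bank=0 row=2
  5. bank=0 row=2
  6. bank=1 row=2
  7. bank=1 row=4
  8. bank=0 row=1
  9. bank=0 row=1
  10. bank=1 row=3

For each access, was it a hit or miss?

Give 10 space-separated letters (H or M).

Answer: M M M M H M M M H M

Derivation:
Acc 1: bank1 row2 -> MISS (open row2); precharges=0
Acc 2: bank1 row1 -> MISS (open row1); precharges=1
Acc 3: bank1 row3 -> MISS (open row3); precharges=2
Acc 4: bank0 row2 -> MISS (open row2); precharges=2
Acc 5: bank0 row2 -> HIT
Acc 6: bank1 row2 -> MISS (open row2); precharges=3
Acc 7: bank1 row4 -> MISS (open row4); precharges=4
Acc 8: bank0 row1 -> MISS (open row1); precharges=5
Acc 9: bank0 row1 -> HIT
Acc 10: bank1 row3 -> MISS (open row3); precharges=6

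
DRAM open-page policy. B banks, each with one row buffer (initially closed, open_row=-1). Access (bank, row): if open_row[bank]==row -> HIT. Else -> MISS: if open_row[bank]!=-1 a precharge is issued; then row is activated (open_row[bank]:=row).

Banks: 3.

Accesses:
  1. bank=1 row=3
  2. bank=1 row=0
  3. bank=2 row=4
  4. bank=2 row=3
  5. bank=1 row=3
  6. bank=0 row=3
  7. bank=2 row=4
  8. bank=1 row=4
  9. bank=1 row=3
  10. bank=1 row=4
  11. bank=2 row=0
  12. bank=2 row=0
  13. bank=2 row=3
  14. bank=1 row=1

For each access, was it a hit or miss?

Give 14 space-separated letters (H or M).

Acc 1: bank1 row3 -> MISS (open row3); precharges=0
Acc 2: bank1 row0 -> MISS (open row0); precharges=1
Acc 3: bank2 row4 -> MISS (open row4); precharges=1
Acc 4: bank2 row3 -> MISS (open row3); precharges=2
Acc 5: bank1 row3 -> MISS (open row3); precharges=3
Acc 6: bank0 row3 -> MISS (open row3); precharges=3
Acc 7: bank2 row4 -> MISS (open row4); precharges=4
Acc 8: bank1 row4 -> MISS (open row4); precharges=5
Acc 9: bank1 row3 -> MISS (open row3); precharges=6
Acc 10: bank1 row4 -> MISS (open row4); precharges=7
Acc 11: bank2 row0 -> MISS (open row0); precharges=8
Acc 12: bank2 row0 -> HIT
Acc 13: bank2 row3 -> MISS (open row3); precharges=9
Acc 14: bank1 row1 -> MISS (open row1); precharges=10

Answer: M M M M M M M M M M M H M M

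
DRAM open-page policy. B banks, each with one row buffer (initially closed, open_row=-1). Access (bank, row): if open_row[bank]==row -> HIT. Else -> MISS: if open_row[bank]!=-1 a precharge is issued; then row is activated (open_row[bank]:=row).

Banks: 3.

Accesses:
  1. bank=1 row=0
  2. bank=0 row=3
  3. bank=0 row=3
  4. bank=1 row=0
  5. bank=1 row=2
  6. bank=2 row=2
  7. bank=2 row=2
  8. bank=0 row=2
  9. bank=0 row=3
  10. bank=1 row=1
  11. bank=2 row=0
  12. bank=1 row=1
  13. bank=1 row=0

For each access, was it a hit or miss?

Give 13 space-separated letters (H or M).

Answer: M M H H M M H M M M M H M

Derivation:
Acc 1: bank1 row0 -> MISS (open row0); precharges=0
Acc 2: bank0 row3 -> MISS (open row3); precharges=0
Acc 3: bank0 row3 -> HIT
Acc 4: bank1 row0 -> HIT
Acc 5: bank1 row2 -> MISS (open row2); precharges=1
Acc 6: bank2 row2 -> MISS (open row2); precharges=1
Acc 7: bank2 row2 -> HIT
Acc 8: bank0 row2 -> MISS (open row2); precharges=2
Acc 9: bank0 row3 -> MISS (open row3); precharges=3
Acc 10: bank1 row1 -> MISS (open row1); precharges=4
Acc 11: bank2 row0 -> MISS (open row0); precharges=5
Acc 12: bank1 row1 -> HIT
Acc 13: bank1 row0 -> MISS (open row0); precharges=6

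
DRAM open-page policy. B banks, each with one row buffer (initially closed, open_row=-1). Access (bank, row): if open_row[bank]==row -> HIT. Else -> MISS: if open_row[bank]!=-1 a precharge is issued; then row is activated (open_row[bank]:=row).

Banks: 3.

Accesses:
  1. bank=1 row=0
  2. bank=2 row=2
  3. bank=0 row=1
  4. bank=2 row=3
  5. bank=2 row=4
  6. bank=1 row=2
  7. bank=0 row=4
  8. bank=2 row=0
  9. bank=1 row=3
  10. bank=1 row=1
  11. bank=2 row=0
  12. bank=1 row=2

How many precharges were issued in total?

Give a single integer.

Answer: 8

Derivation:
Acc 1: bank1 row0 -> MISS (open row0); precharges=0
Acc 2: bank2 row2 -> MISS (open row2); precharges=0
Acc 3: bank0 row1 -> MISS (open row1); precharges=0
Acc 4: bank2 row3 -> MISS (open row3); precharges=1
Acc 5: bank2 row4 -> MISS (open row4); precharges=2
Acc 6: bank1 row2 -> MISS (open row2); precharges=3
Acc 7: bank0 row4 -> MISS (open row4); precharges=4
Acc 8: bank2 row0 -> MISS (open row0); precharges=5
Acc 9: bank1 row3 -> MISS (open row3); precharges=6
Acc 10: bank1 row1 -> MISS (open row1); precharges=7
Acc 11: bank2 row0 -> HIT
Acc 12: bank1 row2 -> MISS (open row2); precharges=8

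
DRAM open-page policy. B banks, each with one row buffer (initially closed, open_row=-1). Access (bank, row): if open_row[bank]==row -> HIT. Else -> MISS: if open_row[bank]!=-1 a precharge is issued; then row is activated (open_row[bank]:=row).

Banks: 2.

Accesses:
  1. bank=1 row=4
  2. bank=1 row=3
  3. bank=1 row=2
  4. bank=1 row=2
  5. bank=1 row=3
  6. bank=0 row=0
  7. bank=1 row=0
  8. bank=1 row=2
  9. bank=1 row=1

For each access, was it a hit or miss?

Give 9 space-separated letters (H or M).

Acc 1: bank1 row4 -> MISS (open row4); precharges=0
Acc 2: bank1 row3 -> MISS (open row3); precharges=1
Acc 3: bank1 row2 -> MISS (open row2); precharges=2
Acc 4: bank1 row2 -> HIT
Acc 5: bank1 row3 -> MISS (open row3); precharges=3
Acc 6: bank0 row0 -> MISS (open row0); precharges=3
Acc 7: bank1 row0 -> MISS (open row0); precharges=4
Acc 8: bank1 row2 -> MISS (open row2); precharges=5
Acc 9: bank1 row1 -> MISS (open row1); precharges=6

Answer: M M M H M M M M M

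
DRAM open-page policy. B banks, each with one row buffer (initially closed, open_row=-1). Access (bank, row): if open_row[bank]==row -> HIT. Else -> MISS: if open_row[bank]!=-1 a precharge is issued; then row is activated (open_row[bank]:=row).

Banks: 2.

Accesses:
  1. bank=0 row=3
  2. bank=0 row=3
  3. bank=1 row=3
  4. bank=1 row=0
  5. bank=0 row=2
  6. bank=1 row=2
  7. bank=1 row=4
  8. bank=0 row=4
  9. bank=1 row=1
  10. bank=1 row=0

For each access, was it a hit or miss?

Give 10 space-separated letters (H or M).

Acc 1: bank0 row3 -> MISS (open row3); precharges=0
Acc 2: bank0 row3 -> HIT
Acc 3: bank1 row3 -> MISS (open row3); precharges=0
Acc 4: bank1 row0 -> MISS (open row0); precharges=1
Acc 5: bank0 row2 -> MISS (open row2); precharges=2
Acc 6: bank1 row2 -> MISS (open row2); precharges=3
Acc 7: bank1 row4 -> MISS (open row4); precharges=4
Acc 8: bank0 row4 -> MISS (open row4); precharges=5
Acc 9: bank1 row1 -> MISS (open row1); precharges=6
Acc 10: bank1 row0 -> MISS (open row0); precharges=7

Answer: M H M M M M M M M M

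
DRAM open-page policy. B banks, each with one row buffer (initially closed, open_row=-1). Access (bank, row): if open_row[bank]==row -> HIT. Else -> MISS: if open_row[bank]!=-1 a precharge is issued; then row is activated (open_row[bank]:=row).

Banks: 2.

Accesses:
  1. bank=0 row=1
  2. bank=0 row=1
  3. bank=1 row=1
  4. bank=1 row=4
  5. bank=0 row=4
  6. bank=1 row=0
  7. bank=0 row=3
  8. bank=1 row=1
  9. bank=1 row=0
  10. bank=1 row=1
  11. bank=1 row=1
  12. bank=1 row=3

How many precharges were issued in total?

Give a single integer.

Acc 1: bank0 row1 -> MISS (open row1); precharges=0
Acc 2: bank0 row1 -> HIT
Acc 3: bank1 row1 -> MISS (open row1); precharges=0
Acc 4: bank1 row4 -> MISS (open row4); precharges=1
Acc 5: bank0 row4 -> MISS (open row4); precharges=2
Acc 6: bank1 row0 -> MISS (open row0); precharges=3
Acc 7: bank0 row3 -> MISS (open row3); precharges=4
Acc 8: bank1 row1 -> MISS (open row1); precharges=5
Acc 9: bank1 row0 -> MISS (open row0); precharges=6
Acc 10: bank1 row1 -> MISS (open row1); precharges=7
Acc 11: bank1 row1 -> HIT
Acc 12: bank1 row3 -> MISS (open row3); precharges=8

Answer: 8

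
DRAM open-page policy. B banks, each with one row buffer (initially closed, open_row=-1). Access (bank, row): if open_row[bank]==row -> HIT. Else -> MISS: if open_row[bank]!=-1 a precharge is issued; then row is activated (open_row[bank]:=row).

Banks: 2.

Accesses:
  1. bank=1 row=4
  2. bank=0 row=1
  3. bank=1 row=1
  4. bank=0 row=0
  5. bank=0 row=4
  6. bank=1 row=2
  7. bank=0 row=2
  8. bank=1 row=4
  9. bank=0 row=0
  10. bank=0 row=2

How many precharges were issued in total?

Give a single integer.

Answer: 8

Derivation:
Acc 1: bank1 row4 -> MISS (open row4); precharges=0
Acc 2: bank0 row1 -> MISS (open row1); precharges=0
Acc 3: bank1 row1 -> MISS (open row1); precharges=1
Acc 4: bank0 row0 -> MISS (open row0); precharges=2
Acc 5: bank0 row4 -> MISS (open row4); precharges=3
Acc 6: bank1 row2 -> MISS (open row2); precharges=4
Acc 7: bank0 row2 -> MISS (open row2); precharges=5
Acc 8: bank1 row4 -> MISS (open row4); precharges=6
Acc 9: bank0 row0 -> MISS (open row0); precharges=7
Acc 10: bank0 row2 -> MISS (open row2); precharges=8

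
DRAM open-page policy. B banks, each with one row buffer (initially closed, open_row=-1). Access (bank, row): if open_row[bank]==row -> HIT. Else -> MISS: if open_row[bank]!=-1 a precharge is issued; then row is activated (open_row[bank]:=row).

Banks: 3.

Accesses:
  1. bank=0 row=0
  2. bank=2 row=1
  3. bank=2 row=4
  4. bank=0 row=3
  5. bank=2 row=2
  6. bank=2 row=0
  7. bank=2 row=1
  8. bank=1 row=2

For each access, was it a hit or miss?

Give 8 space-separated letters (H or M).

Acc 1: bank0 row0 -> MISS (open row0); precharges=0
Acc 2: bank2 row1 -> MISS (open row1); precharges=0
Acc 3: bank2 row4 -> MISS (open row4); precharges=1
Acc 4: bank0 row3 -> MISS (open row3); precharges=2
Acc 5: bank2 row2 -> MISS (open row2); precharges=3
Acc 6: bank2 row0 -> MISS (open row0); precharges=4
Acc 7: bank2 row1 -> MISS (open row1); precharges=5
Acc 8: bank1 row2 -> MISS (open row2); precharges=5

Answer: M M M M M M M M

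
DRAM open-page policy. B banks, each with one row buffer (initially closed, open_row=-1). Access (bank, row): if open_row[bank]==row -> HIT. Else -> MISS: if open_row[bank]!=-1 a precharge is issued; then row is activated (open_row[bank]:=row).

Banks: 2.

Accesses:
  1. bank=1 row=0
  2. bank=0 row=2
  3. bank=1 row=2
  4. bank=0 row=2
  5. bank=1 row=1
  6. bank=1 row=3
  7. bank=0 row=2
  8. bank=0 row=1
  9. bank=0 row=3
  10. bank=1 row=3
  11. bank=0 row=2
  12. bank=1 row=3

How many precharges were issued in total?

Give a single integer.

Answer: 6

Derivation:
Acc 1: bank1 row0 -> MISS (open row0); precharges=0
Acc 2: bank0 row2 -> MISS (open row2); precharges=0
Acc 3: bank1 row2 -> MISS (open row2); precharges=1
Acc 4: bank0 row2 -> HIT
Acc 5: bank1 row1 -> MISS (open row1); precharges=2
Acc 6: bank1 row3 -> MISS (open row3); precharges=3
Acc 7: bank0 row2 -> HIT
Acc 8: bank0 row1 -> MISS (open row1); precharges=4
Acc 9: bank0 row3 -> MISS (open row3); precharges=5
Acc 10: bank1 row3 -> HIT
Acc 11: bank0 row2 -> MISS (open row2); precharges=6
Acc 12: bank1 row3 -> HIT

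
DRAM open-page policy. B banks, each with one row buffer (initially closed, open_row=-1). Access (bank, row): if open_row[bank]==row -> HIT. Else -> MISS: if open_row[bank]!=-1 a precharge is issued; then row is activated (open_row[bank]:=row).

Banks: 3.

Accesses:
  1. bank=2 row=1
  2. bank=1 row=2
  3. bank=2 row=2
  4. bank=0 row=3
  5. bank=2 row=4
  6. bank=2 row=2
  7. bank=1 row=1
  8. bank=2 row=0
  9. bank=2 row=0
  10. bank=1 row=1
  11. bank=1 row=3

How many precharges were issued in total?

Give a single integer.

Acc 1: bank2 row1 -> MISS (open row1); precharges=0
Acc 2: bank1 row2 -> MISS (open row2); precharges=0
Acc 3: bank2 row2 -> MISS (open row2); precharges=1
Acc 4: bank0 row3 -> MISS (open row3); precharges=1
Acc 5: bank2 row4 -> MISS (open row4); precharges=2
Acc 6: bank2 row2 -> MISS (open row2); precharges=3
Acc 7: bank1 row1 -> MISS (open row1); precharges=4
Acc 8: bank2 row0 -> MISS (open row0); precharges=5
Acc 9: bank2 row0 -> HIT
Acc 10: bank1 row1 -> HIT
Acc 11: bank1 row3 -> MISS (open row3); precharges=6

Answer: 6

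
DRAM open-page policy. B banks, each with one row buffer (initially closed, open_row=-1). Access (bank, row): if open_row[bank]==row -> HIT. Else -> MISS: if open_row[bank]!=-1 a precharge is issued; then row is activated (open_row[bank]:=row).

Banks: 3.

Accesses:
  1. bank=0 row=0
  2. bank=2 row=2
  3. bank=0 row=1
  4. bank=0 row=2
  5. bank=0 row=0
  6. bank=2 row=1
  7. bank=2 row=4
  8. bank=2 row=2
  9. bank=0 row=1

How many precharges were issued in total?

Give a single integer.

Answer: 7

Derivation:
Acc 1: bank0 row0 -> MISS (open row0); precharges=0
Acc 2: bank2 row2 -> MISS (open row2); precharges=0
Acc 3: bank0 row1 -> MISS (open row1); precharges=1
Acc 4: bank0 row2 -> MISS (open row2); precharges=2
Acc 5: bank0 row0 -> MISS (open row0); precharges=3
Acc 6: bank2 row1 -> MISS (open row1); precharges=4
Acc 7: bank2 row4 -> MISS (open row4); precharges=5
Acc 8: bank2 row2 -> MISS (open row2); precharges=6
Acc 9: bank0 row1 -> MISS (open row1); precharges=7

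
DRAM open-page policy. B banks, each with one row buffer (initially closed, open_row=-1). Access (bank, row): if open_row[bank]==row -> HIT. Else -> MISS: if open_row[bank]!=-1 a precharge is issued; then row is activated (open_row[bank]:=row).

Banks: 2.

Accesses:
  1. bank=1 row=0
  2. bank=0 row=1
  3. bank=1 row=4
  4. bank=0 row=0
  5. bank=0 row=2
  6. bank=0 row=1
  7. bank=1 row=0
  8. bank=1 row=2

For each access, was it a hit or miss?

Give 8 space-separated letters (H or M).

Answer: M M M M M M M M

Derivation:
Acc 1: bank1 row0 -> MISS (open row0); precharges=0
Acc 2: bank0 row1 -> MISS (open row1); precharges=0
Acc 3: bank1 row4 -> MISS (open row4); precharges=1
Acc 4: bank0 row0 -> MISS (open row0); precharges=2
Acc 5: bank0 row2 -> MISS (open row2); precharges=3
Acc 6: bank0 row1 -> MISS (open row1); precharges=4
Acc 7: bank1 row0 -> MISS (open row0); precharges=5
Acc 8: bank1 row2 -> MISS (open row2); precharges=6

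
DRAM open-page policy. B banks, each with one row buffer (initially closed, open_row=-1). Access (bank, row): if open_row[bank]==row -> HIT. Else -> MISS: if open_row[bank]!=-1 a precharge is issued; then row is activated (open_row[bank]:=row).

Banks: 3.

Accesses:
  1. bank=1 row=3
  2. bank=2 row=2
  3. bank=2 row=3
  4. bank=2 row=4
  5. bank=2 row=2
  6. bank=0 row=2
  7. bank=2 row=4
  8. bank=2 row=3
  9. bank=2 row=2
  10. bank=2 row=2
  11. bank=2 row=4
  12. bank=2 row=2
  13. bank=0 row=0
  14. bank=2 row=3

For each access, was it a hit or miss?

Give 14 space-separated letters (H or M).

Answer: M M M M M M M M M H M M M M

Derivation:
Acc 1: bank1 row3 -> MISS (open row3); precharges=0
Acc 2: bank2 row2 -> MISS (open row2); precharges=0
Acc 3: bank2 row3 -> MISS (open row3); precharges=1
Acc 4: bank2 row4 -> MISS (open row4); precharges=2
Acc 5: bank2 row2 -> MISS (open row2); precharges=3
Acc 6: bank0 row2 -> MISS (open row2); precharges=3
Acc 7: bank2 row4 -> MISS (open row4); precharges=4
Acc 8: bank2 row3 -> MISS (open row3); precharges=5
Acc 9: bank2 row2 -> MISS (open row2); precharges=6
Acc 10: bank2 row2 -> HIT
Acc 11: bank2 row4 -> MISS (open row4); precharges=7
Acc 12: bank2 row2 -> MISS (open row2); precharges=8
Acc 13: bank0 row0 -> MISS (open row0); precharges=9
Acc 14: bank2 row3 -> MISS (open row3); precharges=10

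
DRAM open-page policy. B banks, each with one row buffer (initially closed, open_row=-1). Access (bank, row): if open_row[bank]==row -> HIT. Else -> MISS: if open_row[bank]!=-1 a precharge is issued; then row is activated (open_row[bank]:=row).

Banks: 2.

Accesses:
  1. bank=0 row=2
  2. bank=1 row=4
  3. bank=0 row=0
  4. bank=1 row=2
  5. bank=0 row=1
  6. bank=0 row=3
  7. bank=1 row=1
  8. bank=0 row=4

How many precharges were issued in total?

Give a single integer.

Answer: 6

Derivation:
Acc 1: bank0 row2 -> MISS (open row2); precharges=0
Acc 2: bank1 row4 -> MISS (open row4); precharges=0
Acc 3: bank0 row0 -> MISS (open row0); precharges=1
Acc 4: bank1 row2 -> MISS (open row2); precharges=2
Acc 5: bank0 row1 -> MISS (open row1); precharges=3
Acc 6: bank0 row3 -> MISS (open row3); precharges=4
Acc 7: bank1 row1 -> MISS (open row1); precharges=5
Acc 8: bank0 row4 -> MISS (open row4); precharges=6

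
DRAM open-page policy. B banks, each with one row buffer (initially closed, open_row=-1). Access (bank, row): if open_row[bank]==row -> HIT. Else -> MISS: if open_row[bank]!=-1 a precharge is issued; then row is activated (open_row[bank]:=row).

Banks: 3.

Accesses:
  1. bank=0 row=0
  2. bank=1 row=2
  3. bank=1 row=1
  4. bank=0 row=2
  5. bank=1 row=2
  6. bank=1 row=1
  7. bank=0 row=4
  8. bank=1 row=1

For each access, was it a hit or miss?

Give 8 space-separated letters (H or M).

Answer: M M M M M M M H

Derivation:
Acc 1: bank0 row0 -> MISS (open row0); precharges=0
Acc 2: bank1 row2 -> MISS (open row2); precharges=0
Acc 3: bank1 row1 -> MISS (open row1); precharges=1
Acc 4: bank0 row2 -> MISS (open row2); precharges=2
Acc 5: bank1 row2 -> MISS (open row2); precharges=3
Acc 6: bank1 row1 -> MISS (open row1); precharges=4
Acc 7: bank0 row4 -> MISS (open row4); precharges=5
Acc 8: bank1 row1 -> HIT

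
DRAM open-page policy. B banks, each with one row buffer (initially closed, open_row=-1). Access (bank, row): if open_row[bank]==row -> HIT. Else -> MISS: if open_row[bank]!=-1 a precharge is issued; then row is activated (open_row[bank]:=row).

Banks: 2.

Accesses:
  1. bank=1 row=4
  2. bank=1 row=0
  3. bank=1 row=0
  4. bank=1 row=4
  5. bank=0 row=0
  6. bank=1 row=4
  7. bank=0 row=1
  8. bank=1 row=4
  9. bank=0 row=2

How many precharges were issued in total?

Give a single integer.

Answer: 4

Derivation:
Acc 1: bank1 row4 -> MISS (open row4); precharges=0
Acc 2: bank1 row0 -> MISS (open row0); precharges=1
Acc 3: bank1 row0 -> HIT
Acc 4: bank1 row4 -> MISS (open row4); precharges=2
Acc 5: bank0 row0 -> MISS (open row0); precharges=2
Acc 6: bank1 row4 -> HIT
Acc 7: bank0 row1 -> MISS (open row1); precharges=3
Acc 8: bank1 row4 -> HIT
Acc 9: bank0 row2 -> MISS (open row2); precharges=4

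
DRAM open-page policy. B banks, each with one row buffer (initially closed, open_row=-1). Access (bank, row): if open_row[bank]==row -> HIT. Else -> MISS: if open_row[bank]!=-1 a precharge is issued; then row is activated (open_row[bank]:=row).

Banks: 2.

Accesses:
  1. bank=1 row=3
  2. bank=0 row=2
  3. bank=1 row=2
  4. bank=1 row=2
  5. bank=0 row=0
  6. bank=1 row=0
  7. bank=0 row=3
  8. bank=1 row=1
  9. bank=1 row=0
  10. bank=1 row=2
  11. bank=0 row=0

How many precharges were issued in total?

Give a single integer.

Acc 1: bank1 row3 -> MISS (open row3); precharges=0
Acc 2: bank0 row2 -> MISS (open row2); precharges=0
Acc 3: bank1 row2 -> MISS (open row2); precharges=1
Acc 4: bank1 row2 -> HIT
Acc 5: bank0 row0 -> MISS (open row0); precharges=2
Acc 6: bank1 row0 -> MISS (open row0); precharges=3
Acc 7: bank0 row3 -> MISS (open row3); precharges=4
Acc 8: bank1 row1 -> MISS (open row1); precharges=5
Acc 9: bank1 row0 -> MISS (open row0); precharges=6
Acc 10: bank1 row2 -> MISS (open row2); precharges=7
Acc 11: bank0 row0 -> MISS (open row0); precharges=8

Answer: 8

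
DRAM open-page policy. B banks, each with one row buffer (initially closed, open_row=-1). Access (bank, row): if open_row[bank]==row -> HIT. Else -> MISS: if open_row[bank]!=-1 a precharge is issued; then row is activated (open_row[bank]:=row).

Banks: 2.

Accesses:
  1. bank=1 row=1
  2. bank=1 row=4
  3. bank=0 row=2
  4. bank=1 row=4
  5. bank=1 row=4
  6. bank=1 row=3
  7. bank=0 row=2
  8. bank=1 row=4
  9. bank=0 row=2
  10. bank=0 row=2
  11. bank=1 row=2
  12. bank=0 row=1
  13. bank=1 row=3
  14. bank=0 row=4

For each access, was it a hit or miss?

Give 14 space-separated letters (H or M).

Acc 1: bank1 row1 -> MISS (open row1); precharges=0
Acc 2: bank1 row4 -> MISS (open row4); precharges=1
Acc 3: bank0 row2 -> MISS (open row2); precharges=1
Acc 4: bank1 row4 -> HIT
Acc 5: bank1 row4 -> HIT
Acc 6: bank1 row3 -> MISS (open row3); precharges=2
Acc 7: bank0 row2 -> HIT
Acc 8: bank1 row4 -> MISS (open row4); precharges=3
Acc 9: bank0 row2 -> HIT
Acc 10: bank0 row2 -> HIT
Acc 11: bank1 row2 -> MISS (open row2); precharges=4
Acc 12: bank0 row1 -> MISS (open row1); precharges=5
Acc 13: bank1 row3 -> MISS (open row3); precharges=6
Acc 14: bank0 row4 -> MISS (open row4); precharges=7

Answer: M M M H H M H M H H M M M M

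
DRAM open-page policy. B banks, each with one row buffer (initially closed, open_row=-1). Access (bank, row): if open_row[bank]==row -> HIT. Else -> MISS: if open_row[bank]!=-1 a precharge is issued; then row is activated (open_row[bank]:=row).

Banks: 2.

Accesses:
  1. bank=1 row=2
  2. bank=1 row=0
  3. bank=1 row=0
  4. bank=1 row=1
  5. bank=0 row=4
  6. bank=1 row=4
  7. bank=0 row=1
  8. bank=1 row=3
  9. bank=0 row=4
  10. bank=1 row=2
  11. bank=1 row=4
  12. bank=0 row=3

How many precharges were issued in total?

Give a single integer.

Answer: 9

Derivation:
Acc 1: bank1 row2 -> MISS (open row2); precharges=0
Acc 2: bank1 row0 -> MISS (open row0); precharges=1
Acc 3: bank1 row0 -> HIT
Acc 4: bank1 row1 -> MISS (open row1); precharges=2
Acc 5: bank0 row4 -> MISS (open row4); precharges=2
Acc 6: bank1 row4 -> MISS (open row4); precharges=3
Acc 7: bank0 row1 -> MISS (open row1); precharges=4
Acc 8: bank1 row3 -> MISS (open row3); precharges=5
Acc 9: bank0 row4 -> MISS (open row4); precharges=6
Acc 10: bank1 row2 -> MISS (open row2); precharges=7
Acc 11: bank1 row4 -> MISS (open row4); precharges=8
Acc 12: bank0 row3 -> MISS (open row3); precharges=9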